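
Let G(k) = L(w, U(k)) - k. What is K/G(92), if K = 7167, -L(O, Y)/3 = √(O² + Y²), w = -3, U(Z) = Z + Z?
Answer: 659364/296321 - 21501*√33865/296321 ≈ -11.128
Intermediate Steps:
U(Z) = 2*Z
L(O, Y) = -3*√(O² + Y²)
G(k) = -k - 3*√(9 + 4*k²) (G(k) = -3*√((-3)² + (2*k)²) - k = -3*√(9 + 4*k²) - k = -k - 3*√(9 + 4*k²))
K/G(92) = 7167/(-1*92 - 3*√(9 + 4*92²)) = 7167/(-92 - 3*√(9 + 4*8464)) = 7167/(-92 - 3*√(9 + 33856)) = 7167/(-92 - 3*√33865)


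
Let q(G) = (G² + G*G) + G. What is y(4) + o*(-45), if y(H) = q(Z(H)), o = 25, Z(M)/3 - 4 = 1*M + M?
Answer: 1503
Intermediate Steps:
Z(M) = 12 + 6*M (Z(M) = 12 + 3*(1*M + M) = 12 + 3*(M + M) = 12 + 3*(2*M) = 12 + 6*M)
q(G) = G + 2*G² (q(G) = (G² + G²) + G = 2*G² + G = G + 2*G²)
y(H) = (12 + 6*H)*(25 + 12*H) (y(H) = (12 + 6*H)*(1 + 2*(12 + 6*H)) = (12 + 6*H)*(1 + (24 + 12*H)) = (12 + 6*H)*(25 + 12*H))
y(4) + o*(-45) = 6*(2 + 4)*(25 + 12*4) + 25*(-45) = 6*6*(25 + 48) - 1125 = 6*6*73 - 1125 = 2628 - 1125 = 1503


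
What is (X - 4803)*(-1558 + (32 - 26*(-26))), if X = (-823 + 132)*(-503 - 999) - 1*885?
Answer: -877364900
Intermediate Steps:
X = 1036997 (X = -691*(-1502) - 885 = 1037882 - 885 = 1036997)
(X - 4803)*(-1558 + (32 - 26*(-26))) = (1036997 - 4803)*(-1558 + (32 - 26*(-26))) = 1032194*(-1558 + (32 + 676)) = 1032194*(-1558 + 708) = 1032194*(-850) = -877364900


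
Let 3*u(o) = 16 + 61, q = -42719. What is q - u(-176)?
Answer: -128234/3 ≈ -42745.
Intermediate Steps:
u(o) = 77/3 (u(o) = (16 + 61)/3 = (⅓)*77 = 77/3)
q - u(-176) = -42719 - 1*77/3 = -42719 - 77/3 = -128234/3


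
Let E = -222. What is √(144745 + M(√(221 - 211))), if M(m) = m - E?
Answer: √(144967 + √10) ≈ 380.75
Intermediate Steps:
M(m) = 222 + m (M(m) = m - 1*(-222) = m + 222 = 222 + m)
√(144745 + M(√(221 - 211))) = √(144745 + (222 + √(221 - 211))) = √(144745 + (222 + √10)) = √(144967 + √10)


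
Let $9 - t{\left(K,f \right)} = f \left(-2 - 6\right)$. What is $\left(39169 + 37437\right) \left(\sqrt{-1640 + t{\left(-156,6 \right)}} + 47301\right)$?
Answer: $3623540406 + 76606 i \sqrt{1583} \approx 3.6235 \cdot 10^{9} + 3.0479 \cdot 10^{6} i$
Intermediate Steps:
$t{\left(K,f \right)} = 9 + 8 f$ ($t{\left(K,f \right)} = 9 - f \left(-2 - 6\right) = 9 - f \left(-8\right) = 9 - - 8 f = 9 + 8 f$)
$\left(39169 + 37437\right) \left(\sqrt{-1640 + t{\left(-156,6 \right)}} + 47301\right) = \left(39169 + 37437\right) \left(\sqrt{-1640 + \left(9 + 8 \cdot 6\right)} + 47301\right) = 76606 \left(\sqrt{-1640 + \left(9 + 48\right)} + 47301\right) = 76606 \left(\sqrt{-1640 + 57} + 47301\right) = 76606 \left(\sqrt{-1583} + 47301\right) = 76606 \left(i \sqrt{1583} + 47301\right) = 76606 \left(47301 + i \sqrt{1583}\right) = 3623540406 + 76606 i \sqrt{1583}$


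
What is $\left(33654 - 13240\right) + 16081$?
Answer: $36495$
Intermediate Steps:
$\left(33654 - 13240\right) + 16081 = 20414 + 16081 = 36495$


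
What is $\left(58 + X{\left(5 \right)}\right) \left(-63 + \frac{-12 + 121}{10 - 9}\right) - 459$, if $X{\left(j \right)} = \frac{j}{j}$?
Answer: $2255$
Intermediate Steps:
$X{\left(j \right)} = 1$
$\left(58 + X{\left(5 \right)}\right) \left(-63 + \frac{-12 + 121}{10 - 9}\right) - 459 = \left(58 + 1\right) \left(-63 + \frac{-12 + 121}{10 - 9}\right) - 459 = 59 \left(-63 + \frac{109}{1}\right) - 459 = 59 \left(-63 + 109 \cdot 1\right) - 459 = 59 \left(-63 + 109\right) - 459 = 59 \cdot 46 - 459 = 2714 - 459 = 2255$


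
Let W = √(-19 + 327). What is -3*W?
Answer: -6*√77 ≈ -52.650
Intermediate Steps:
W = 2*√77 (W = √308 = 2*√77 ≈ 17.550)
-3*W = -6*√77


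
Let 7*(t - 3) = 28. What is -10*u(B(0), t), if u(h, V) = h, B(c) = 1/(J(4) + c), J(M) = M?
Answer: -5/2 ≈ -2.5000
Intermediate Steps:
t = 7 (t = 3 + (⅐)*28 = 3 + 4 = 7)
B(c) = 1/(4 + c)
-10*u(B(0), t) = -10/(4 + 0) = -10/4 = -10*¼ = -5/2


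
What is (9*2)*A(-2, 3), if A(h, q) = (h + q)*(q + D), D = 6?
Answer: 162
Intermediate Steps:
A(h, q) = (6 + q)*(h + q) (A(h, q) = (h + q)*(q + 6) = (h + q)*(6 + q) = (6 + q)*(h + q))
(9*2)*A(-2, 3) = (9*2)*(3² + 6*(-2) + 6*3 - 2*3) = 18*(9 - 12 + 18 - 6) = 18*9 = 162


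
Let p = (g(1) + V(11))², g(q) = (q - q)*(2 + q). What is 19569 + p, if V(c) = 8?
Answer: 19633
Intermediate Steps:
g(q) = 0 (g(q) = 0*(2 + q) = 0)
p = 64 (p = (0 + 8)² = 8² = 64)
19569 + p = 19569 + 64 = 19633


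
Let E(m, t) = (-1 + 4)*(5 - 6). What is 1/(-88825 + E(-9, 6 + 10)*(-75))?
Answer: -1/88600 ≈ -1.1287e-5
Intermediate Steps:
E(m, t) = -3 (E(m, t) = 3*(-1) = -3)
1/(-88825 + E(-9, 6 + 10)*(-75)) = 1/(-88825 - 3*(-75)) = 1/(-88825 + 225) = 1/(-88600) = -1/88600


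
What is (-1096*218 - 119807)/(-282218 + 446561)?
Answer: -358735/164343 ≈ -2.1828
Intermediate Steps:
(-1096*218 - 119807)/(-282218 + 446561) = (-238928 - 119807)/164343 = -358735*1/164343 = -358735/164343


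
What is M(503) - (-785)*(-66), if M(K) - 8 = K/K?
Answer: -51801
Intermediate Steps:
M(K) = 9 (M(K) = 8 + K/K = 8 + 1 = 9)
M(503) - (-785)*(-66) = 9 - (-785)*(-66) = 9 - 1*51810 = 9 - 51810 = -51801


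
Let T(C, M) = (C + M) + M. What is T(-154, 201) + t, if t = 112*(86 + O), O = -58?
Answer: 3384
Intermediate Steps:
T(C, M) = C + 2*M
t = 3136 (t = 112*(86 - 58) = 112*28 = 3136)
T(-154, 201) + t = (-154 + 2*201) + 3136 = (-154 + 402) + 3136 = 248 + 3136 = 3384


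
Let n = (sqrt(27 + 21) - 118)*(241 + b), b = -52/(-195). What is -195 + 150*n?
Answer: -4270615 + 144760*sqrt(3) ≈ -4.0199e+6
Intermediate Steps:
b = 4/15 (b = -52*(-1/195) = 4/15 ≈ 0.26667)
n = -427042/15 + 14476*sqrt(3)/15 (n = (sqrt(27 + 21) - 118)*(241 + 4/15) = (sqrt(48) - 118)*(3619/15) = (4*sqrt(3) - 118)*(3619/15) = (-118 + 4*sqrt(3))*(3619/15) = -427042/15 + 14476*sqrt(3)/15 ≈ -26798.)
-195 + 150*n = -195 + 150*(-427042/15 + 14476*sqrt(3)/15) = -195 + (-4270420 + 144760*sqrt(3)) = -4270615 + 144760*sqrt(3)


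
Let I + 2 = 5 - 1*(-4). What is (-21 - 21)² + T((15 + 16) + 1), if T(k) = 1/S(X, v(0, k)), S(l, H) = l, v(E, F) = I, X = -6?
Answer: 10583/6 ≈ 1763.8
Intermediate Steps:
I = 7 (I = -2 + (5 - 1*(-4)) = -2 + (5 + 4) = -2 + 9 = 7)
v(E, F) = 7
T(k) = -⅙ (T(k) = 1/(-6) = -⅙)
(-21 - 21)² + T((15 + 16) + 1) = (-21 - 21)² - ⅙ = (-42)² - ⅙ = 1764 - ⅙ = 10583/6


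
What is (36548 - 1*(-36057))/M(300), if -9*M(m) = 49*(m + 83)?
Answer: -653445/18767 ≈ -34.819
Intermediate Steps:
M(m) = -4067/9 - 49*m/9 (M(m) = -49*(m + 83)/9 = -49*(83 + m)/9 = -(4067 + 49*m)/9 = -4067/9 - 49*m/9)
(36548 - 1*(-36057))/M(300) = (36548 - 1*(-36057))/(-4067/9 - 49/9*300) = (36548 + 36057)/(-4067/9 - 4900/3) = 72605/(-18767/9) = 72605*(-9/18767) = -653445/18767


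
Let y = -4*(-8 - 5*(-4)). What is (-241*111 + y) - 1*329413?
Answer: -356212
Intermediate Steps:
y = -48 (y = -4*(-8 + 20) = -4*12 = -48)
(-241*111 + y) - 1*329413 = (-241*111 - 48) - 1*329413 = (-26751 - 48) - 329413 = -26799 - 329413 = -356212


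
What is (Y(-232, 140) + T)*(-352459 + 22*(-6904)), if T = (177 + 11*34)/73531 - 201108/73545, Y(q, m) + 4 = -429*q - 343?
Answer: -90167152209043916458/1802612465 ≈ -5.0020e+10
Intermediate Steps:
Y(q, m) = -347 - 429*q (Y(q, m) = -4 + (-429*q - 343) = -4 + (-343 - 429*q) = -347 - 429*q)
T = -4915716351/1802612465 (T = (177 + 374)*(1/73531) - 201108*1/73545 = 551*(1/73531) - 67036/24515 = 551/73531 - 67036/24515 = -4915716351/1802612465 ≈ -2.7270)
(Y(-232, 140) + T)*(-352459 + 22*(-6904)) = ((-347 - 429*(-232)) - 4915716351/1802612465)*(-352459 + 22*(-6904)) = ((-347 + 99528) - 4915716351/1802612465)*(-352459 - 151888) = (99181 - 4915716351/1802612465)*(-504347) = (178779991174814/1802612465)*(-504347) = -90167152209043916458/1802612465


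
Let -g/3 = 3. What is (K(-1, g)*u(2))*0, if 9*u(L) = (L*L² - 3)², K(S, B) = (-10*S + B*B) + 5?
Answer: 0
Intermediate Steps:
g = -9 (g = -3*3 = -9)
K(S, B) = 5 + B² - 10*S (K(S, B) = (-10*S + B²) + 5 = (B² - 10*S) + 5 = 5 + B² - 10*S)
u(L) = (-3 + L³)²/9 (u(L) = (L*L² - 3)²/9 = (L³ - 3)²/9 = (-3 + L³)²/9)
(K(-1, g)*u(2))*0 = ((5 + (-9)² - 10*(-1))*((-3 + 2³)²/9))*0 = ((5 + 81 + 10)*((-3 + 8)²/9))*0 = (96*((⅑)*5²))*0 = (96*((⅑)*25))*0 = (96*(25/9))*0 = (800/3)*0 = 0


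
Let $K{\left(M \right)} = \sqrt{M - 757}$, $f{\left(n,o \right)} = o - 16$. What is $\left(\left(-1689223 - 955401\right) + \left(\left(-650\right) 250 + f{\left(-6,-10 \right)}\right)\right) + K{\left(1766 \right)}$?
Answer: $-2807150 + \sqrt{1009} \approx -2.8071 \cdot 10^{6}$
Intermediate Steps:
$f{\left(n,o \right)} = -16 + o$
$K{\left(M \right)} = \sqrt{-757 + M}$
$\left(\left(-1689223 - 955401\right) + \left(\left(-650\right) 250 + f{\left(-6,-10 \right)}\right)\right) + K{\left(1766 \right)} = \left(\left(-1689223 - 955401\right) - 162526\right) + \sqrt{-757 + 1766} = \left(\left(-1689223 - 955401\right) - 162526\right) + \sqrt{1009} = \left(-2644624 - 162526\right) + \sqrt{1009} = -2807150 + \sqrt{1009}$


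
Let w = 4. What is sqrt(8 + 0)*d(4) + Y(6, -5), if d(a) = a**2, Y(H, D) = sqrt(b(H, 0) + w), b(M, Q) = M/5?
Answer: 32*sqrt(2) + sqrt(130)/5 ≈ 47.535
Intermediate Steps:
b(M, Q) = M/5 (b(M, Q) = M*(1/5) = M/5)
Y(H, D) = sqrt(4 + H/5) (Y(H, D) = sqrt(H/5 + 4) = sqrt(4 + H/5))
sqrt(8 + 0)*d(4) + Y(6, -5) = sqrt(8 + 0)*4**2 + sqrt(100 + 5*6)/5 = sqrt(8)*16 + sqrt(100 + 30)/5 = (2*sqrt(2))*16 + sqrt(130)/5 = 32*sqrt(2) + sqrt(130)/5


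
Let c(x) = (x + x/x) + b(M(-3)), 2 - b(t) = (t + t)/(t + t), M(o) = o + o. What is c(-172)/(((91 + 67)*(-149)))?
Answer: 85/11771 ≈ 0.0072211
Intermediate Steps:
M(o) = 2*o
b(t) = 1 (b(t) = 2 - (t + t)/(t + t) = 2 - 2*t/(2*t) = 2 - 2*t*1/(2*t) = 2 - 1*1 = 2 - 1 = 1)
c(x) = 2 + x (c(x) = (x + x/x) + 1 = (x + 1) + 1 = (1 + x) + 1 = 2 + x)
c(-172)/(((91 + 67)*(-149))) = (2 - 172)/(((91 + 67)*(-149))) = -170/(158*(-149)) = -170/(-23542) = -170*(-1/23542) = 85/11771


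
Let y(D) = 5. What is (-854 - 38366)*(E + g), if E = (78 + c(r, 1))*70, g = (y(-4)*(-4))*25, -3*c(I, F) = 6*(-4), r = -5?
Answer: -216494400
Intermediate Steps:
c(I, F) = 8 (c(I, F) = -2*(-4) = -1/3*(-24) = 8)
g = -500 (g = (5*(-4))*25 = -20*25 = -500)
E = 6020 (E = (78 + 8)*70 = 86*70 = 6020)
(-854 - 38366)*(E + g) = (-854 - 38366)*(6020 - 500) = -39220*5520 = -216494400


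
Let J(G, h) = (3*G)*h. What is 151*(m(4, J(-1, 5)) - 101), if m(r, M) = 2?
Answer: -14949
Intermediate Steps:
J(G, h) = 3*G*h
151*(m(4, J(-1, 5)) - 101) = 151*(2 - 101) = 151*(-99) = -14949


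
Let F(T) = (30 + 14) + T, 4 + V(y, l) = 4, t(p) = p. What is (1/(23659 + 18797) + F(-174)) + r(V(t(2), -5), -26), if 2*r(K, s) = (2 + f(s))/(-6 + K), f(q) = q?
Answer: -5434367/42456 ≈ -128.00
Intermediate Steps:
V(y, l) = 0 (V(y, l) = -4 + 4 = 0)
F(T) = 44 + T
r(K, s) = (2 + s)/(2*(-6 + K)) (r(K, s) = ((2 + s)/(-6 + K))/2 = (2 + s)/(2*(-6 + K)))
(1/(23659 + 18797) + F(-174)) + r(V(t(2), -5), -26) = (1/(23659 + 18797) + (44 - 174)) + (2 - 26)/(2*(-6 + 0)) = (1/42456 - 130) + (1/2)*(-24)/(-6) = (1/42456 - 130) + (1/2)*(-1/6)*(-24) = -5519279/42456 + 2 = -5434367/42456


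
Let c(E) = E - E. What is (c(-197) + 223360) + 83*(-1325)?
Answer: 113385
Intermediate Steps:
c(E) = 0
(c(-197) + 223360) + 83*(-1325) = (0 + 223360) + 83*(-1325) = 223360 - 109975 = 113385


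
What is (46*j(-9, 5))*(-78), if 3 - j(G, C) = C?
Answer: 7176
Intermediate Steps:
j(G, C) = 3 - C
(46*j(-9, 5))*(-78) = (46*(3 - 1*5))*(-78) = (46*(3 - 5))*(-78) = (46*(-2))*(-78) = -92*(-78) = 7176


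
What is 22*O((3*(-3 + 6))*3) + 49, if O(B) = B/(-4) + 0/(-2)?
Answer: -199/2 ≈ -99.500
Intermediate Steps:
O(B) = -B/4 (O(B) = B*(-¼) + 0*(-½) = -B/4 + 0 = -B/4)
22*O((3*(-3 + 6))*3) + 49 = 22*(-3*(-3 + 6)*3/4) + 49 = 22*(-3*3*3/4) + 49 = 22*(-9*3/4) + 49 = 22*(-¼*27) + 49 = 22*(-27/4) + 49 = -297/2 + 49 = -199/2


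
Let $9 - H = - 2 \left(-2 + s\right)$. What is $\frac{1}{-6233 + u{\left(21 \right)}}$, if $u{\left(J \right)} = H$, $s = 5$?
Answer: $- \frac{1}{6218} \approx -0.00016082$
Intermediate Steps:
$H = 15$ ($H = 9 - - 2 \left(-2 + 5\right) = 9 - \left(-2\right) 3 = 9 - -6 = 9 + 6 = 15$)
$u{\left(J \right)} = 15$
$\frac{1}{-6233 + u{\left(21 \right)}} = \frac{1}{-6233 + 15} = \frac{1}{-6218} = - \frac{1}{6218}$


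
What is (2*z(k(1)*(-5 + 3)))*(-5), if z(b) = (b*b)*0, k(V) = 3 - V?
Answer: 0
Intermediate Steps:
z(b) = 0 (z(b) = b²*0 = 0)
(2*z(k(1)*(-5 + 3)))*(-5) = (2*0)*(-5) = 0*(-5) = 0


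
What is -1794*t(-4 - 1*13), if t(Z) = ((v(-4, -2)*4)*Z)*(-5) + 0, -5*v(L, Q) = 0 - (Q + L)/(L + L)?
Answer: -91494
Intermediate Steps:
v(L, Q) = (L + Q)/(10*L) (v(L, Q) = -(0 - (Q + L)/(L + L))/5 = -(0 - (L + Q)/(2*L))/5 = -(-1)*(L + Q)/(10*L) = (L + Q)/(10*L))
t(Z) = -3*Z (t(Z) = ((((⅒)*(-4 - 2)/(-4))*4)*Z)*(-5) + 0 = ((((⅒)*(-¼)*(-6))*4)*Z)*(-5) + 0 = (((3/20)*4)*Z)*(-5) + 0 = (3*Z/5)*(-5) + 0 = -3*Z + 0 = -3*Z)
-1794*t(-4 - 1*13) = -(-5382)*(-4 - 1*13) = -(-5382)*(-4 - 13) = -(-5382)*(-17) = -1794*51 = -91494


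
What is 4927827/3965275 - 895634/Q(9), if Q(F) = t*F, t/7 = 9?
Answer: -3548641031441/2248310925 ≈ -1578.4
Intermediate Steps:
t = 63 (t = 7*9 = 63)
Q(F) = 63*F
4927827/3965275 - 895634/Q(9) = 4927827/3965275 - 895634/(63*9) = 4927827*(1/3965275) - 895634/567 = 4927827/3965275 - 895634*1/567 = 4927827/3965275 - 895634/567 = -3548641031441/2248310925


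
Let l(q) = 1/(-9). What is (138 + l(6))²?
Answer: 1540081/81 ≈ 19013.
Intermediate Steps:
l(q) = -⅑ (l(q) = 1*(-⅑) = -⅑)
(138 + l(6))² = (138 - ⅑)² = (1241/9)² = 1540081/81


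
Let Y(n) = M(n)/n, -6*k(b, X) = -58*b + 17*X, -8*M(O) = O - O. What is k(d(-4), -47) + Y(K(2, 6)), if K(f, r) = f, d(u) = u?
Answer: 189/2 ≈ 94.500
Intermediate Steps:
M(O) = 0 (M(O) = -(O - O)/8 = -1/8*0 = 0)
k(b, X) = -17*X/6 + 29*b/3 (k(b, X) = -(-58*b + 17*X)/6 = -17*X/6 + 29*b/3)
Y(n) = 0 (Y(n) = 0/n = 0)
k(d(-4), -47) + Y(K(2, 6)) = (-17/6*(-47) + (29/3)*(-4)) + 0 = (799/6 - 116/3) + 0 = 189/2 + 0 = 189/2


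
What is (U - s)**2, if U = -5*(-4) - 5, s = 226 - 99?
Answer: 12544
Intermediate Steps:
s = 127
U = 15 (U = 20 - 5 = 15)
(U - s)**2 = (15 - 1*127)**2 = (15 - 127)**2 = (-112)**2 = 12544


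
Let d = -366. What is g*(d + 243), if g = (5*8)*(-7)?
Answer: 34440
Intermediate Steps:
g = -280 (g = 40*(-7) = -280)
g*(d + 243) = -280*(-366 + 243) = -280*(-123) = 34440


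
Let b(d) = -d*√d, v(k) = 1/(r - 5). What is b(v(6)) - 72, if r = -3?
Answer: -72 + I*√2/32 ≈ -72.0 + 0.044194*I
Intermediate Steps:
v(k) = -⅛ (v(k) = 1/(-3 - 5) = 1/(-8) = -⅛)
b(d) = -d^(3/2)
b(v(6)) - 72 = -(-⅛)^(3/2) - 72 = -(-1)*I*√2/32 - 72 = I*√2/32 - 72 = -72 + I*√2/32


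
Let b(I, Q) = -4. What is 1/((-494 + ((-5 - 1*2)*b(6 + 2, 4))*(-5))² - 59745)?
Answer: 1/342211 ≈ 2.9222e-6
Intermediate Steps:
1/((-494 + ((-5 - 1*2)*b(6 + 2, 4))*(-5))² - 59745) = 1/((-494 + ((-5 - 1*2)*(-4))*(-5))² - 59745) = 1/((-494 + ((-5 - 2)*(-4))*(-5))² - 59745) = 1/((-494 - 7*(-4)*(-5))² - 59745) = 1/((-494 + 28*(-5))² - 59745) = 1/((-494 - 140)² - 59745) = 1/((-634)² - 59745) = 1/(401956 - 59745) = 1/342211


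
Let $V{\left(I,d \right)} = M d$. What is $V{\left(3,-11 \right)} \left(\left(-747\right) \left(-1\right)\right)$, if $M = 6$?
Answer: $-49302$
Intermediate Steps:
$V{\left(I,d \right)} = 6 d$
$V{\left(3,-11 \right)} \left(\left(-747\right) \left(-1\right)\right) = 6 \left(-11\right) \left(\left(-747\right) \left(-1\right)\right) = \left(-66\right) 747 = -49302$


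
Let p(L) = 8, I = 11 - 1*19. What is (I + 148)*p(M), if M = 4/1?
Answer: 1120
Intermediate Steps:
M = 4 (M = 4*1 = 4)
I = -8 (I = 11 - 19 = -8)
(I + 148)*p(M) = (-8 + 148)*8 = 140*8 = 1120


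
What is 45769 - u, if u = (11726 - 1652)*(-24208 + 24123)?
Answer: 902059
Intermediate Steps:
u = -856290 (u = 10074*(-85) = -856290)
45769 - u = 45769 - 1*(-856290) = 45769 + 856290 = 902059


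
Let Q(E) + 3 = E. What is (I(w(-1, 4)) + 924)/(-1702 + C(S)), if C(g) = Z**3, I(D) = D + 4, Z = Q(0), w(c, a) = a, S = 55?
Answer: -932/1729 ≈ -0.53904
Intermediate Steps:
Q(E) = -3 + E
Z = -3 (Z = -3 + 0 = -3)
I(D) = 4 + D
C(g) = -27 (C(g) = (-3)**3 = -27)
(I(w(-1, 4)) + 924)/(-1702 + C(S)) = ((4 + 4) + 924)/(-1702 - 27) = (8 + 924)/(-1729) = 932*(-1/1729) = -932/1729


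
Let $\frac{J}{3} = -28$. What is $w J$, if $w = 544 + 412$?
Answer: $-80304$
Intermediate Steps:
$J = -84$ ($J = 3 \left(-28\right) = -84$)
$w = 956$
$w J = 956 \left(-84\right) = -80304$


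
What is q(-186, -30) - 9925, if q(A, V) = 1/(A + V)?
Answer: -2143801/216 ≈ -9925.0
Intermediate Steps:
q(-186, -30) - 9925 = 1/(-186 - 30) - 9925 = 1/(-216) - 9925 = -1/216 - 9925 = -2143801/216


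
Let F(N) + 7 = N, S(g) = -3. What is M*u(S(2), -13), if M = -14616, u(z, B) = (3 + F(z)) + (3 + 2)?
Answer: 29232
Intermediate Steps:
F(N) = -7 + N
u(z, B) = 1 + z (u(z, B) = (3 + (-7 + z)) + (3 + 2) = (-4 + z) + 5 = 1 + z)
M*u(S(2), -13) = -14616*(1 - 3) = -14616*(-2) = 29232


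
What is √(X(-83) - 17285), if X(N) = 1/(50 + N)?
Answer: I*√18823398/33 ≈ 131.47*I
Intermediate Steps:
√(X(-83) - 17285) = √(1/(50 - 83) - 17285) = √(1/(-33) - 17285) = √(-1/33 - 17285) = √(-570406/33) = I*√18823398/33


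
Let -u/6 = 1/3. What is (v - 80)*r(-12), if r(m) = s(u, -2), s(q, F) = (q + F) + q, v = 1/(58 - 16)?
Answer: 3359/7 ≈ 479.86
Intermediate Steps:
v = 1/42 ≈ 0.023810
u = -2 (u = -6/3 = -6*⅓ = -2)
s(q, F) = F + 2*q (s(q, F) = (F + q) + q = F + 2*q)
r(m) = -6 (r(m) = -2 + 2*(-2) = -2 - 4 = -6)
(v - 80)*r(-12) = (1/42 - 80)*(-6) = -3359/42*(-6) = 3359/7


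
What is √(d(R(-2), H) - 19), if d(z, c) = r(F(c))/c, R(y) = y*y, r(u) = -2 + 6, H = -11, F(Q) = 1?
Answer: I*√2343/11 ≈ 4.4004*I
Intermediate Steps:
r(u) = 4
R(y) = y²
d(z, c) = 4/c
√(d(R(-2), H) - 19) = √(4/(-11) - 19) = √(4*(-1/11) - 19) = √(-4/11 - 19) = √(-213/11) = I*√2343/11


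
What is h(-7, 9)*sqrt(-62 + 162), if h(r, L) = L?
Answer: 90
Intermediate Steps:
h(-7, 9)*sqrt(-62 + 162) = 9*sqrt(-62 + 162) = 9*sqrt(100) = 9*10 = 90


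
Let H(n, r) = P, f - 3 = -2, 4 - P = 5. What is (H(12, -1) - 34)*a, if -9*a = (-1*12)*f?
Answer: -140/3 ≈ -46.667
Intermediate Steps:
P = -1 (P = 4 - 1*5 = 4 - 5 = -1)
f = 1 (f = 3 - 2 = 1)
H(n, r) = -1
a = 4/3 (a = -(-1*12)/9 = -(-4)/3 = -⅑*(-12) = 4/3 ≈ 1.3333)
(H(12, -1) - 34)*a = (-1 - 34)*(4/3) = -35*4/3 = -140/3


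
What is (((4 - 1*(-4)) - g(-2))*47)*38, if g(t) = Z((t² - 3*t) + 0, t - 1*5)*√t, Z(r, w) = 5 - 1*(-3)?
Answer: 14288 - 14288*I*√2 ≈ 14288.0 - 20206.0*I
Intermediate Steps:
Z(r, w) = 8 (Z(r, w) = 5 + 3 = 8)
g(t) = 8*√t
(((4 - 1*(-4)) - g(-2))*47)*38 = (((4 - 1*(-4)) - 8*√(-2))*47)*38 = (((4 + 4) - 8*I*√2)*47)*38 = ((8 - 8*I*√2)*47)*38 = (376 - 376*I*√2)*38 = 14288 - 14288*I*√2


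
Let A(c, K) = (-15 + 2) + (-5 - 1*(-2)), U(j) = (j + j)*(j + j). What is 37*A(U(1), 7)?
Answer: -592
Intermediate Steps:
U(j) = 4*j² (U(j) = (2*j)*(2*j) = 4*j²)
A(c, K) = -16 (A(c, K) = -13 + (-5 + 2) = -13 - 3 = -16)
37*A(U(1), 7) = 37*(-16) = -592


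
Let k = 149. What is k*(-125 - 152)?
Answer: -41273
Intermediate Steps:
k*(-125 - 152) = 149*(-125 - 152) = 149*(-277) = -41273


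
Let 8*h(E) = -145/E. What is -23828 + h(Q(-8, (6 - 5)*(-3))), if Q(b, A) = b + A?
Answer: -2096719/88 ≈ -23826.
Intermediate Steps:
Q(b, A) = A + b
h(E) = -145/(8*E) (h(E) = (-145/E)/8 = -145/(8*E))
-23828 + h(Q(-8, (6 - 5)*(-3))) = -23828 - 145/(8*((6 - 5)*(-3) - 8)) = -23828 - 145/(8*(1*(-3) - 8)) = -23828 - 145/(8*(-3 - 8)) = -23828 - 145/8/(-11) = -23828 - 145/8*(-1/11) = -23828 + 145/88 = -2096719/88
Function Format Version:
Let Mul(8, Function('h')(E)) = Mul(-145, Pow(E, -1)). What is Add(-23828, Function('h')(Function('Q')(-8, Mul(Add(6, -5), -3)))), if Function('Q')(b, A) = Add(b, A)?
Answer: Rational(-2096719, 88) ≈ -23826.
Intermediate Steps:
Function('Q')(b, A) = Add(A, b)
Function('h')(E) = Mul(Rational(-145, 8), Pow(E, -1)) (Function('h')(E) = Mul(Rational(1, 8), Mul(-145, Pow(E, -1))) = Mul(Rational(-145, 8), Pow(E, -1)))
Add(-23828, Function('h')(Function('Q')(-8, Mul(Add(6, -5), -3)))) = Add(-23828, Mul(Rational(-145, 8), Pow(Add(Mul(Add(6, -5), -3), -8), -1))) = Add(-23828, Mul(Rational(-145, 8), Pow(Add(Mul(1, -3), -8), -1))) = Add(-23828, Mul(Rational(-145, 8), Pow(Add(-3, -8), -1))) = Add(-23828, Mul(Rational(-145, 8), Pow(-11, -1))) = Add(-23828, Mul(Rational(-145, 8), Rational(-1, 11))) = Add(-23828, Rational(145, 88)) = Rational(-2096719, 88)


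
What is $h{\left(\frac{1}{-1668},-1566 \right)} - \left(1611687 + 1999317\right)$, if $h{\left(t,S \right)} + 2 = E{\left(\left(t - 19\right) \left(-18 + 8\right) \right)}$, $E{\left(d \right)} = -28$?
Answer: $-3611034$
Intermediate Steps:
$h{\left(t,S \right)} = -30$ ($h{\left(t,S \right)} = -2 - 28 = -30$)
$h{\left(\frac{1}{-1668},-1566 \right)} - \left(1611687 + 1999317\right) = -30 - \left(1611687 + 1999317\right) = -30 - 3611004 = -3611034$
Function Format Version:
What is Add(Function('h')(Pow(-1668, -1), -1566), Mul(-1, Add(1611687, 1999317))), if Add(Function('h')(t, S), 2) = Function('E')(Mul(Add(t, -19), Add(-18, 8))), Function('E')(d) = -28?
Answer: -3611034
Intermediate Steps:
Function('h')(t, S) = -30 (Function('h')(t, S) = Add(-2, -28) = -30)
Add(Function('h')(Pow(-1668, -1), -1566), Mul(-1, Add(1611687, 1999317))) = Add(-30, Mul(-1, Add(1611687, 1999317))) = Add(-30, Mul(-1, 3611004)) = Add(-30, -3611004) = -3611034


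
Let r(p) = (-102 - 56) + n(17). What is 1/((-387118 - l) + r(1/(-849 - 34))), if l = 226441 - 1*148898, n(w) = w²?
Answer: -1/464530 ≈ -2.1527e-6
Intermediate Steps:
l = 77543 (l = 226441 - 148898 = 77543)
r(p) = 131 (r(p) = (-102 - 56) + 17² = -158 + 289 = 131)
1/((-387118 - l) + r(1/(-849 - 34))) = 1/((-387118 - 1*77543) + 131) = 1/((-387118 - 77543) + 131) = 1/(-464661 + 131) = 1/(-464530) = -1/464530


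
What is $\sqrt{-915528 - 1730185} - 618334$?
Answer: $-618334 + i \sqrt{2645713} \approx -6.1833 \cdot 10^{5} + 1626.6 i$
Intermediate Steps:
$\sqrt{-915528 - 1730185} - 618334 = \sqrt{-2645713} - 618334 = i \sqrt{2645713} - 618334 = -618334 + i \sqrt{2645713}$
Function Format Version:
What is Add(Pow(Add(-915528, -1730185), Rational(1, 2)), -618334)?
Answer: Add(-618334, Mul(I, Pow(2645713, Rational(1, 2)))) ≈ Add(-6.1833e+5, Mul(1626.6, I))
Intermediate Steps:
Add(Pow(Add(-915528, -1730185), Rational(1, 2)), -618334) = Add(Pow(-2645713, Rational(1, 2)), -618334) = Add(Mul(I, Pow(2645713, Rational(1, 2))), -618334) = Add(-618334, Mul(I, Pow(2645713, Rational(1, 2))))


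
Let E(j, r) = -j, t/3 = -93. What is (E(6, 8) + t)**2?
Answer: 81225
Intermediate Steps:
t = -279 (t = 3*(-93) = -279)
(E(6, 8) + t)**2 = (-1*6 - 279)**2 = (-6 - 279)**2 = (-285)**2 = 81225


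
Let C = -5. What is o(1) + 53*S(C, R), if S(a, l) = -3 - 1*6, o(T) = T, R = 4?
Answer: -476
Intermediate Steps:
S(a, l) = -9 (S(a, l) = -3 - 6 = -9)
o(1) + 53*S(C, R) = 1 + 53*(-9) = 1 - 477 = -476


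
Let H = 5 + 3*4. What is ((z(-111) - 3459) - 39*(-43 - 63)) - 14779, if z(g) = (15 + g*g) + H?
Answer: -1751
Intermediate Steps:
H = 17 (H = 5 + 12 = 17)
z(g) = 32 + g² (z(g) = (15 + g*g) + 17 = (15 + g²) + 17 = 32 + g²)
((z(-111) - 3459) - 39*(-43 - 63)) - 14779 = (((32 + (-111)²) - 3459) - 39*(-43 - 63)) - 14779 = (((32 + 12321) - 3459) - 39*(-106)) - 14779 = ((12353 - 3459) + 4134) - 14779 = (8894 + 4134) - 14779 = 13028 - 14779 = -1751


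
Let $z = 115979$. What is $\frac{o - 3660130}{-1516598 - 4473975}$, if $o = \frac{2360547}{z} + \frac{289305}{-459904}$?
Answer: $\frac{195227376043639187}{319532407400887168} \approx 0.61098$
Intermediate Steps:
$o = \frac{1052071702893}{53339206016}$ ($o = \frac{2360547}{115979} + \frac{289305}{-459904} = 2360547 \cdot \frac{1}{115979} + 289305 \left(- \frac{1}{459904}\right) = \frac{2360547}{115979} - \frac{289305}{459904} = \frac{1052071702893}{53339206016} \approx 19.724$)
$\frac{o - 3660130}{-1516598 - 4473975} = \frac{\frac{1052071702893}{53339206016} - 3660130}{-1516598 - 4473975} = - \frac{195227376043639187}{53339206016 \left(-5990573\right)} = \left(- \frac{195227376043639187}{53339206016}\right) \left(- \frac{1}{5990573}\right) = \frac{195227376043639187}{319532407400887168}$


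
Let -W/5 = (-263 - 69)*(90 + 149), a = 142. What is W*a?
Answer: 56337080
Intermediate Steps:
W = 396740 (W = -5*(-263 - 69)*(90 + 149) = -(-1660)*239 = -5*(-79348) = 396740)
W*a = 396740*142 = 56337080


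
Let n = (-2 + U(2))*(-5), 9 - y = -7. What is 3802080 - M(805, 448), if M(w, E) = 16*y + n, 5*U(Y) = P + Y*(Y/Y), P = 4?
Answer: 3801820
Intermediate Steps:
y = 16 (y = 9 - 1*(-7) = 9 + 7 = 16)
U(Y) = ⅘ + Y/5 (U(Y) = (4 + Y*(Y/Y))/5 = (4 + Y*1)/5 = (4 + Y)/5 = ⅘ + Y/5)
n = 4 (n = (-2 + (⅘ + (⅕)*2))*(-5) = (-2 + (⅘ + ⅖))*(-5) = (-2 + 6/5)*(-5) = -⅘*(-5) = 4)
M(w, E) = 260 (M(w, E) = 16*16 + 4 = 256 + 4 = 260)
3802080 - M(805, 448) = 3802080 - 1*260 = 3802080 - 260 = 3801820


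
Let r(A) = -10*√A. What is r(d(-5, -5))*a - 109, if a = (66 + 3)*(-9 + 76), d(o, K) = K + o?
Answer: -109 - 46230*I*√10 ≈ -109.0 - 1.4619e+5*I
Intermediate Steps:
a = 4623 (a = 69*67 = 4623)
r(d(-5, -5))*a - 109 = -10*√(-5 - 5)*4623 - 109 = -10*I*√10*4623 - 109 = -46230*I*√10 - 109 = -109 - 46230*I*√10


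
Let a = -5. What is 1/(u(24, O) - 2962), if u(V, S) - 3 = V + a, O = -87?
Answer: -1/2940 ≈ -0.00034014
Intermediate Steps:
u(V, S) = -2 + V (u(V, S) = 3 + (V - 5) = 3 + (-5 + V) = -2 + V)
1/(u(24, O) - 2962) = 1/((-2 + 24) - 2962) = 1/(22 - 2962) = 1/(-2940) = -1/2940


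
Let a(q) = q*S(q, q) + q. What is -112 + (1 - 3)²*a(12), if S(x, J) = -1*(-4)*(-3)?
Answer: -640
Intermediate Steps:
S(x, J) = -12 (S(x, J) = 4*(-3) = -12)
a(q) = -11*q (a(q) = q*(-12) + q = -12*q + q = -11*q)
-112 + (1 - 3)²*a(12) = -112 + (1 - 3)²*(-11*12) = -112 + (-2)²*(-132) = -112 + 4*(-132) = -112 - 528 = -640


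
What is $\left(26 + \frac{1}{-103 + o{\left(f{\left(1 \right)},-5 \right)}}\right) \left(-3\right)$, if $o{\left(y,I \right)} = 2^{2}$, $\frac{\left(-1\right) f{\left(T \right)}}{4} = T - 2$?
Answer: $- \frac{2573}{33} \approx -77.97$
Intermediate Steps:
$f{\left(T \right)} = 8 - 4 T$ ($f{\left(T \right)} = - 4 \left(T - 2\right) = - 4 \left(-2 + T\right) = 8 - 4 T$)
$o{\left(y,I \right)} = 4$
$\left(26 + \frac{1}{-103 + o{\left(f{\left(1 \right)},-5 \right)}}\right) \left(-3\right) = \left(26 + \frac{1}{-103 + 4}\right) \left(-3\right) = \left(26 + \frac{1}{-99}\right) \left(-3\right) = \left(26 - \frac{1}{99}\right) \left(-3\right) = \frac{2573}{99} \left(-3\right) = - \frac{2573}{33}$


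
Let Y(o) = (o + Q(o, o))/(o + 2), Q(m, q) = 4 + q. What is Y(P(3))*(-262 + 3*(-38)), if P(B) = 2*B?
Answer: -752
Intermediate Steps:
Y(o) = (4 + 2*o)/(2 + o) (Y(o) = (o + (4 + o))/(o + 2) = (4 + 2*o)/(2 + o))
Y(P(3))*(-262 + 3*(-38)) = 2*(-262 + 3*(-38)) = 2*(-262 - 114) = 2*(-376) = -752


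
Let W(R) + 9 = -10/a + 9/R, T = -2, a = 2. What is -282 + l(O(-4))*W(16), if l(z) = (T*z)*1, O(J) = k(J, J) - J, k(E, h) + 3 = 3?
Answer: -349/2 ≈ -174.50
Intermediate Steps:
k(E, h) = 0 (k(E, h) = -3 + 3 = 0)
O(J) = -J (O(J) = 0 - J = -J)
l(z) = -2*z (l(z) = -2*z*1 = -2*z)
W(R) = -14 + 9/R (W(R) = -9 + (-10/2 + 9/R) = -9 + (-10*½ + 9/R) = -9 + (-5 + 9/R) = -14 + 9/R)
-282 + l(O(-4))*W(16) = -282 + (-(-2)*(-4))*(-14 + 9/16) = -282 + (-2*4)*(-14 + 9*(1/16)) = -282 - 8*(-14 + 9/16) = -282 - 8*(-215/16) = -282 + 215/2 = -349/2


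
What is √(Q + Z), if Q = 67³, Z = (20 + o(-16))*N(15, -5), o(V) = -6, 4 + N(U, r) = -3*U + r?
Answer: √300007 ≈ 547.73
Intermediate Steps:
N(U, r) = -4 + r - 3*U (N(U, r) = -4 + (-3*U + r) = -4 + (r - 3*U) = -4 + r - 3*U)
Z = -756 (Z = (20 - 6)*(-4 - 5 - 3*15) = 14*(-4 - 5 - 45) = 14*(-54) = -756)
Q = 300763
√(Q + Z) = √(300763 - 756) = √300007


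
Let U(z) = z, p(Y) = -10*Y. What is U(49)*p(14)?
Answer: -6860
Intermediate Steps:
U(49)*p(14) = 49*(-10*14) = 49*(-140) = -6860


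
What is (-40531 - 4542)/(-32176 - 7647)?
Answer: 6439/5689 ≈ 1.1318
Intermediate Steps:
(-40531 - 4542)/(-32176 - 7647) = -45073/(-39823) = -45073*(-1/39823) = 6439/5689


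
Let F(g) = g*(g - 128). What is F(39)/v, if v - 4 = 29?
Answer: -1157/11 ≈ -105.18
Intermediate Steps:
F(g) = g*(-128 + g)
v = 33 (v = 4 + 29 = 33)
F(39)/v = (39*(-128 + 39))/33 = (39*(-89))/33 = (1/33)*(-3471) = -1157/11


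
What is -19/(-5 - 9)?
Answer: 19/14 ≈ 1.3571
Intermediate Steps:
-19/(-5 - 9) = -19/(-14) = -19*(-1/14) = 19/14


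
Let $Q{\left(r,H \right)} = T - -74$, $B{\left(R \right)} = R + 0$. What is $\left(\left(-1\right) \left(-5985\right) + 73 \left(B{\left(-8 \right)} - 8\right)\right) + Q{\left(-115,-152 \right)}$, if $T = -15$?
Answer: $4876$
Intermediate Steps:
$B{\left(R \right)} = R$
$Q{\left(r,H \right)} = 59$ ($Q{\left(r,H \right)} = -15 - -74 = -15 + 74 = 59$)
$\left(\left(-1\right) \left(-5985\right) + 73 \left(B{\left(-8 \right)} - 8\right)\right) + Q{\left(-115,-152 \right)} = \left(\left(-1\right) \left(-5985\right) + 73 \left(-8 - 8\right)\right) + 59 = \left(5985 + 73 \left(-16\right)\right) + 59 = \left(5985 - 1168\right) + 59 = 4817 + 59 = 4876$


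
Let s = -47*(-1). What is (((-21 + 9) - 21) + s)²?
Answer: 196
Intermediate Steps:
s = 47
(((-21 + 9) - 21) + s)² = (((-21 + 9) - 21) + 47)² = ((-12 - 21) + 47)² = (-33 + 47)² = 14² = 196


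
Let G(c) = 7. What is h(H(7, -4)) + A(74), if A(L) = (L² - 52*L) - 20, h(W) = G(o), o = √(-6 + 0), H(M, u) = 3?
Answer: 1615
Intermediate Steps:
o = I*√6 (o = √(-6) = I*√6 ≈ 2.4495*I)
h(W) = 7
A(L) = -20 + L² - 52*L
h(H(7, -4)) + A(74) = 7 + (-20 + 74² - 52*74) = 7 + (-20 + 5476 - 3848) = 7 + 1608 = 1615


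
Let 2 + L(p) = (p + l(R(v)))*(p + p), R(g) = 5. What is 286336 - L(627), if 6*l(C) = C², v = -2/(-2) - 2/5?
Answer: -505145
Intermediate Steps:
v = ⅗ (v = -2*(-½) - 2*⅕ = 1 - ⅖ = ⅗ ≈ 0.60000)
l(C) = C²/6
L(p) = -2 + 2*p*(25/6 + p) (L(p) = -2 + (p + (⅙)*5²)*(p + p) = -2 + (p + (⅙)*25)*(2*p) = -2 + (p + 25/6)*(2*p) = -2 + (25/6 + p)*(2*p) = -2 + 2*p*(25/6 + p))
286336 - L(627) = 286336 - (-2 + 2*627² + (25/3)*627) = 286336 - (-2 + 2*393129 + 5225) = 286336 - (-2 + 786258 + 5225) = 286336 - 1*791481 = 286336 - 791481 = -505145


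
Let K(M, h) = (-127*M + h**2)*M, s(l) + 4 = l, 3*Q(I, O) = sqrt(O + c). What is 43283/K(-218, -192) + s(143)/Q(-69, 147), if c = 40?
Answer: -43283/14071900 + 417*sqrt(187)/187 ≈ 30.491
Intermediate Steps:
Q(I, O) = sqrt(40 + O)/3 (Q(I, O) = sqrt(O + 40)/3 = sqrt(40 + O)/3)
s(l) = -4 + l
K(M, h) = M*(h**2 - 127*M) (K(M, h) = (h**2 - 127*M)*M = M*(h**2 - 127*M))
43283/K(-218, -192) + s(143)/Q(-69, 147) = 43283/((-218*((-192)**2 - 127*(-218)))) + (-4 + 143)/((sqrt(40 + 147)/3)) = 43283/((-218*(36864 + 27686))) + 139/((sqrt(187)/3)) = 43283/((-218*64550)) + 139*(3*sqrt(187)/187) = 43283/(-14071900) + 417*sqrt(187)/187 = 43283*(-1/14071900) + 417*sqrt(187)/187 = -43283/14071900 + 417*sqrt(187)/187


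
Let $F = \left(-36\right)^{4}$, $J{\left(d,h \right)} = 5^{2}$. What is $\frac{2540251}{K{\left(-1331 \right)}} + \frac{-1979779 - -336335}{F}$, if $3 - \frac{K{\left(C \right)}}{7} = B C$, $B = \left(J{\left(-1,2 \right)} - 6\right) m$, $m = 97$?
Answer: $- \frac{213869150431}{257509907136} \approx -0.83053$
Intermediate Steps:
$J{\left(d,h \right)} = 25$
$F = 1679616$
$B = 1843$ ($B = \left(25 - 6\right) 97 = 19 \cdot 97 = 1843$)
$K{\left(C \right)} = 21 - 12901 C$ ($K{\left(C \right)} = 21 - 7 \cdot 1843 C = 21 - 12901 C$)
$\frac{2540251}{K{\left(-1331 \right)}} + \frac{-1979779 - -336335}{F} = \frac{2540251}{21 - -17171231} + \frac{-1979779 - -336335}{1679616} = \frac{2540251}{21 + 17171231} + \left(-1979779 + 336335\right) \frac{1}{1679616} = \frac{2540251}{17171252} - \frac{410861}{419904} = 2540251 \cdot \frac{1}{17171252} - \frac{410861}{419904} = \frac{362893}{2453036} - \frac{410861}{419904} = - \frac{213869150431}{257509907136}$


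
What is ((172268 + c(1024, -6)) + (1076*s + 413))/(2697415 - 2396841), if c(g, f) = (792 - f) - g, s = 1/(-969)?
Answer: 167107819/291256206 ≈ 0.57375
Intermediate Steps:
s = -1/969 ≈ -0.0010320
c(g, f) = 792 - f - g
((172268 + c(1024, -6)) + (1076*s + 413))/(2697415 - 2396841) = ((172268 + (792 - 1*(-6) - 1*1024)) + (1076*(-1/969) + 413))/(2697415 - 2396841) = ((172268 + (792 + 6 - 1024)) + (-1076/969 + 413))/300574 = ((172268 - 226) + 399121/969)*(1/300574) = (172042 + 399121/969)*(1/300574) = (167107819/969)*(1/300574) = 167107819/291256206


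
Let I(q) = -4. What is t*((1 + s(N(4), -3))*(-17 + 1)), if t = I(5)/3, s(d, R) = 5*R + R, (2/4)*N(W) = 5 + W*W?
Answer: -1088/3 ≈ -362.67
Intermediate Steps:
N(W) = 10 + 2*W**2 (N(W) = 2*(5 + W*W) = 2*(5 + W**2) = 10 + 2*W**2)
s(d, R) = 6*R
t = -4/3 ≈ -1.3333
t*((1 + s(N(4), -3))*(-17 + 1)) = -4*(1 + 6*(-3))*(-17 + 1)/3 = -4*(1 - 18)*(-16)/3 = -(-68)*(-16)/3 = -4/3*272 = -1088/3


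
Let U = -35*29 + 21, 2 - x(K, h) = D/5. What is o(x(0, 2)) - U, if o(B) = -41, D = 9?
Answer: 953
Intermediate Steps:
x(K, h) = 1/5 (x(K, h) = 2 - 9/5 = 1/5)
U = -994 (U = -1015 + 21 = -994)
o(x(0, 2)) - U = -41 - 1*(-994) = -41 + 994 = 953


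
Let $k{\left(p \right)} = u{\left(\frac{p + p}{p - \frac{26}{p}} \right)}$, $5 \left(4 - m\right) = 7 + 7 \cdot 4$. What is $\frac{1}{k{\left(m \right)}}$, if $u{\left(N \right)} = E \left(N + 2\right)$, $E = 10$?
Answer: $\frac{17}{160} \approx 0.10625$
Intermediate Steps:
$m = -3$ ($m = 4 - \frac{7 + 7 \cdot 4}{5} = 4 - \frac{7 + 28}{5} = 4 - 7 = -3$)
$u{\left(N \right)} = 20 + 10 N$ ($u{\left(N \right)} = 10 \left(N + 2\right) = 10 \left(2 + N\right) = 20 + 10 N$)
$k{\left(p \right)} = 20 + \frac{20 p}{p - \frac{26}{p}}$ ($k{\left(p \right)} = 20 + 10 \frac{p + p}{p - \frac{26}{p}} = 20 + 10 \frac{2 p}{p - \frac{26}{p}} = 20 + \frac{20 p}{p - \frac{26}{p}}$)
$\frac{1}{k{\left(m \right)}} = \frac{1}{40 \frac{1}{-26 + \left(-3\right)^{2}} \left(-13 + \left(-3\right)^{2}\right)} = \frac{1}{40 \frac{1}{-26 + 9} \left(-13 + 9\right)} = \frac{1}{40 \frac{1}{-17} \left(-4\right)} = \frac{1}{40 \left(- \frac{1}{17}\right) \left(-4\right)} = \frac{1}{\frac{160}{17}} = \frac{17}{160}$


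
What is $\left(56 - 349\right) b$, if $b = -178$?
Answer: $52154$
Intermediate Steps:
$\left(56 - 349\right) b = \left(56 - 349\right) \left(-178\right) = \left(-293\right) \left(-178\right) = 52154$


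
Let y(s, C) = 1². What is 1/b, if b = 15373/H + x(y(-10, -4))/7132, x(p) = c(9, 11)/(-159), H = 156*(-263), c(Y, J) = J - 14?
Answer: -1938552486/726361435 ≈ -2.6689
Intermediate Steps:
c(Y, J) = -14 + J
y(s, C) = 1
H = -41028
x(p) = 1/53 (x(p) = (-14 + 11)/(-159) = -3*(-1/159) = 1/53)
b = -726361435/1938552486 (b = 15373/(-41028) + (1/53)/7132 = 15373*(-1/41028) + (1/53)*(1/7132) = -15373/41028 + 1/377996 = -726361435/1938552486 ≈ -0.37469)
1/b = 1/(-726361435/1938552486) = -1938552486/726361435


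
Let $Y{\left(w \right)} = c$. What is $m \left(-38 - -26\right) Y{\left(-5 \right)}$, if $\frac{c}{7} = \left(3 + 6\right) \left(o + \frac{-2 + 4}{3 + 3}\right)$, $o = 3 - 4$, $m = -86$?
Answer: $-43344$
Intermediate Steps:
$o = -1$
$c = -42$ ($c = 7 \left(3 + 6\right) \left(-1 + \frac{-2 + 4}{3 + 3}\right) = 7 \cdot 9 \left(-1 + \frac{2}{6}\right) = 7 \cdot 9 \left(-1 + 2 \cdot \frac{1}{6}\right) = 7 \cdot 9 \left(-1 + \frac{1}{3}\right) = 7 \cdot 9 \left(- \frac{2}{3}\right) = 7 \left(-6\right) = -42$)
$Y{\left(w \right)} = -42$
$m \left(-38 - -26\right) Y{\left(-5 \right)} = - 86 \left(-38 - -26\right) \left(-42\right) = - 86 \left(-38 + 26\right) \left(-42\right) = \left(-86\right) \left(-12\right) \left(-42\right) = 1032 \left(-42\right) = -43344$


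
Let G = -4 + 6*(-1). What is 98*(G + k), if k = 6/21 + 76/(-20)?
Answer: -6622/5 ≈ -1324.4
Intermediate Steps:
G = -10 (G = -4 - 6 = -10)
k = -123/35 (k = 6*(1/21) + 76*(-1/20) = 2/7 - 19/5 = -123/35 ≈ -3.5143)
98*(G + k) = 98*(-10 - 123/35) = 98*(-473/35) = -6622/5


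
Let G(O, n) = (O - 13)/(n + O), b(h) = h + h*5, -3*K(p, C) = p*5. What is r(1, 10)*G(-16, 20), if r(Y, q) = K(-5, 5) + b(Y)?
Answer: -1247/12 ≈ -103.92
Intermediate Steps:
K(p, C) = -5*p/3 (K(p, C) = -p*5/3 = -5*p/3)
b(h) = 6*h (b(h) = h + 5*h = 6*h)
r(Y, q) = 25/3 + 6*Y (r(Y, q) = -5/3*(-5) + 6*Y = 25/3 + 6*Y)
G(O, n) = (-13 + O)/(O + n)
r(1, 10)*G(-16, 20) = (25/3 + 6*1)*((-13 - 16)/(-16 + 20)) = (25/3 + 6)*(-29/4) = 43*((1/4)*(-29))/3 = (43/3)*(-29/4) = -1247/12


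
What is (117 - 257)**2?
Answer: 19600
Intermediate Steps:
(117 - 257)**2 = (-140)**2 = 19600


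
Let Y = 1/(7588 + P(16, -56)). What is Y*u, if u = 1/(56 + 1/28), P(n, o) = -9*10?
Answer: 14/5882181 ≈ 2.3801e-6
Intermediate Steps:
P(n, o) = -90
Y = 1/7498 (Y = 1/(7588 - 90) = 1/7498 ≈ 0.00013337)
u = 28/1569 (u = 1/(56 + 1/28) = 1/(1569/28) = 28/1569 ≈ 0.017846)
Y*u = (1/7498)*(28/1569) = 14/5882181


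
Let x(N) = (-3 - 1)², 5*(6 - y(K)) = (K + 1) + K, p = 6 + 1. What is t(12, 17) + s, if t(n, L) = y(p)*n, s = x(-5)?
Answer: 52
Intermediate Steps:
p = 7
y(K) = 29/5 - 2*K/5 (y(K) = 6 - ((K + 1) + K)/5 = 6 - ((1 + K) + K)/5 = 6 - (1 + 2*K)/5 = 6 + (-⅕ - 2*K/5) = 29/5 - 2*K/5)
x(N) = 16 (x(N) = (-4)² = 16)
s = 16
t(n, L) = 3*n (t(n, L) = (29/5 - ⅖*7)*n = (29/5 - 14/5)*n = 3*n)
t(12, 17) + s = 3*12 + 16 = 36 + 16 = 52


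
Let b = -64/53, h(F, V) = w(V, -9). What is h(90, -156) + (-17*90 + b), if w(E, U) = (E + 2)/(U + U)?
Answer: -726305/477 ≈ -1522.7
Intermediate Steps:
w(E, U) = (2 + E)/(2*U) (w(E, U) = (2 + E)/((2*U)) = (2 + E)*(1/(2*U)) = (2 + E)/(2*U))
h(F, V) = -1/9 - V/18 (h(F, V) = (1/2)*(2 + V)/(-9) = (1/2)*(-1/9)*(2 + V) = -1/9 - V/18)
b = -64/53 (b = -64*1/53 = -64/53 ≈ -1.2075)
h(90, -156) + (-17*90 + b) = (-1/9 - 1/18*(-156)) + (-17*90 - 64/53) = (-1/9 + 26/3) + (-1530 - 64/53) = 77/9 - 81154/53 = -726305/477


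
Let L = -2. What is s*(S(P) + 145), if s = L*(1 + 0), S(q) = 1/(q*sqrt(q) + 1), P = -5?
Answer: -18271/63 - 5*I*sqrt(5)/63 ≈ -290.02 - 0.17747*I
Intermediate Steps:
S(q) = 1/(1 + q**(3/2)) (S(q) = 1/(q**(3/2) + 1) = 1/(1 + q**(3/2)))
s = -2 (s = -2*(1 + 0) = -2*1 = -2)
s*(S(P) + 145) = -2*(1/(1 + (-5)**(3/2)) + 145) = -2*(1/(1 - 5*I*sqrt(5)) + 145) = -2*(145 + 1/(1 - 5*I*sqrt(5))) = -290 - 2/(1 - 5*I*sqrt(5))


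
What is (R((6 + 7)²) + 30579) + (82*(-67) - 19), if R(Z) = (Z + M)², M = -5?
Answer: 51962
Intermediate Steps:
R(Z) = (-5 + Z)² (R(Z) = (Z - 5)² = (-5 + Z)²)
(R((6 + 7)²) + 30579) + (82*(-67) - 19) = ((-5 + (6 + 7)²)² + 30579) + (82*(-67) - 19) = ((-5 + 13²)² + 30579) + (-5494 - 19) = ((-5 + 169)² + 30579) - 5513 = (164² + 30579) - 5513 = (26896 + 30579) - 5513 = 57475 - 5513 = 51962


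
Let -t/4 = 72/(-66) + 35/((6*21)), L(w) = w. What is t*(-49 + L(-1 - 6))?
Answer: -18032/99 ≈ -182.14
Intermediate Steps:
t = 322/99 (t = -4*(72/(-66) + 35/((6*21))) = -4*(72*(-1/66) + 35/126) = -4*(-12/11 + 35*(1/126)) = -4*(-12/11 + 5/18) = -4*(-161/198) = 322/99 ≈ 3.2525)
t*(-49 + L(-1 - 6)) = 322*(-49 + (-1 - 6))/99 = 322*(-49 - 7)/99 = (322/99)*(-56) = -18032/99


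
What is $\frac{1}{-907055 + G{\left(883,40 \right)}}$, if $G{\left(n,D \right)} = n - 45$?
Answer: $- \frac{1}{906217} \approx -1.1035 \cdot 10^{-6}$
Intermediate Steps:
$G{\left(n,D \right)} = -45 + n$
$\frac{1}{-907055 + G{\left(883,40 \right)}} = \frac{1}{-907055 + \left(-45 + 883\right)} = \frac{1}{-907055 + 838} = \frac{1}{-906217} = - \frac{1}{906217}$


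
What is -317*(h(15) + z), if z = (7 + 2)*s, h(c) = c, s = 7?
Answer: -24726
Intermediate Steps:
z = 63 (z = (7 + 2)*7 = 9*7 = 63)
-317*(h(15) + z) = -317*(15 + 63) = -317*78 = -24726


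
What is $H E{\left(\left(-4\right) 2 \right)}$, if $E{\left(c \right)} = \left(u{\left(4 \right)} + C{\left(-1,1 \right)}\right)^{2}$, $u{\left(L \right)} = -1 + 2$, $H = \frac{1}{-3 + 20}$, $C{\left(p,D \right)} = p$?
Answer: $0$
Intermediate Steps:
$H = \frac{1}{17} \approx 0.058824$
$u{\left(L \right)} = 1$
$E{\left(c \right)} = 0$ ($E{\left(c \right)} = \left(1 - 1\right)^{2} = 0^{2} = 0$)
$H E{\left(\left(-4\right) 2 \right)} = \frac{1}{17} \cdot 0 = 0$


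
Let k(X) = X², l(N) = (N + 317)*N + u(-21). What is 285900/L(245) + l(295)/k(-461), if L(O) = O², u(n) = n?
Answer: 2863816275/510262921 ≈ 5.6124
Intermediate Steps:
l(N) = -21 + N*(317 + N) (l(N) = (N + 317)*N - 21 = (317 + N)*N - 21 = N*(317 + N) - 21 = -21 + N*(317 + N))
285900/L(245) + l(295)/k(-461) = 285900/(245²) + (-21 + 295² + 317*295)/((-461)²) = 285900/60025 + (-21 + 87025 + 93515)/212521 = 285900*(1/60025) + 180519*(1/212521) = 11436/2401 + 180519/212521 = 2863816275/510262921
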